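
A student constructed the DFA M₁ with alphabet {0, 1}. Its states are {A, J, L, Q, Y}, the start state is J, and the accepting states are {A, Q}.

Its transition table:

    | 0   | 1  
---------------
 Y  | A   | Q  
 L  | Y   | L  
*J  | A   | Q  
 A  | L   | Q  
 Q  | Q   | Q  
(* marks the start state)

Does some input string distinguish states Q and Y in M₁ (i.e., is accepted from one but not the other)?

Yes

Initial partition by acceptance: {A,Q} | {J,L,Y}.
Refine {A,Q} on symbol 0: members go to different blocks, giving {A} and {Q}.
Split {J,L,Y} by δ(·,0) → {J,Y} and {L}.
Stable partition: {A} | {J,Y} | {Q} | {L} — 4 equivalence classes.
Q and Y end up in different blocks, so they are distinguishable. For instance, the string 'ε' is accepted from only Q.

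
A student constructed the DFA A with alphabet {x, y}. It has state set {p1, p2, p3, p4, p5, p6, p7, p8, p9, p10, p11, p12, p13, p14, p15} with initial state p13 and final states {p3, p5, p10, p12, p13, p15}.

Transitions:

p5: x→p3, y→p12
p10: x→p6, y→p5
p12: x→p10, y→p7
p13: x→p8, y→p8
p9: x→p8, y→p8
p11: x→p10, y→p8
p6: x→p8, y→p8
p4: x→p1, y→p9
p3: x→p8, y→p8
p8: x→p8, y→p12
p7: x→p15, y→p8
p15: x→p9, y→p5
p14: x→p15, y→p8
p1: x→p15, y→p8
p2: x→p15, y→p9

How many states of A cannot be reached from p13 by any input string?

5

No path from p13 leads to p1, p2, p4, p11, p14; the other 10 states are all reachable.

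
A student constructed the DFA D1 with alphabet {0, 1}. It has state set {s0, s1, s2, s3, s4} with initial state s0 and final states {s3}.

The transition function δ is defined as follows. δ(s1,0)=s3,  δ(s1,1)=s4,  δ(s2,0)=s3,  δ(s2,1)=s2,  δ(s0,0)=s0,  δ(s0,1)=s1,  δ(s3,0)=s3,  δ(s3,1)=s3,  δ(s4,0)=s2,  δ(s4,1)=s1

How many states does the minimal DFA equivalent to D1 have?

5

Every state is reachable, so we keep all 5.
Start with accepting vs non-accepting: {s3} | {s0,s1,s2,s4}.
On input 0, block {s0,s1,s2,s4} splits into {s0,s4} and {s1,s2}.
Split {s0,s4} by δ(·,0) → {s0} and {s4}.
On input 1, block {s1,s2} splits into {s1} and {s2}.
Stable partition: {s3} | {s0} | {s1} | {s4} | {s2} — 5 equivalence classes.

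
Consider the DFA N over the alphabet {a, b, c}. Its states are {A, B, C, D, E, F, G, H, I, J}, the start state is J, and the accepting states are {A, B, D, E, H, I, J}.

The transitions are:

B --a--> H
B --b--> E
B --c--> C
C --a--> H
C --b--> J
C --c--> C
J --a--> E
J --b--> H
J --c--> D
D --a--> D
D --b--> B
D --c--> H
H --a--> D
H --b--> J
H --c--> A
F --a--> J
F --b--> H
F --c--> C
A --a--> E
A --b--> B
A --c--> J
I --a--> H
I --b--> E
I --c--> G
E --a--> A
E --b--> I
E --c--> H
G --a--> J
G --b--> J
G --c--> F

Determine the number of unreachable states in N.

0

Exploring from J, all states are eventually visited, so none are unreachable.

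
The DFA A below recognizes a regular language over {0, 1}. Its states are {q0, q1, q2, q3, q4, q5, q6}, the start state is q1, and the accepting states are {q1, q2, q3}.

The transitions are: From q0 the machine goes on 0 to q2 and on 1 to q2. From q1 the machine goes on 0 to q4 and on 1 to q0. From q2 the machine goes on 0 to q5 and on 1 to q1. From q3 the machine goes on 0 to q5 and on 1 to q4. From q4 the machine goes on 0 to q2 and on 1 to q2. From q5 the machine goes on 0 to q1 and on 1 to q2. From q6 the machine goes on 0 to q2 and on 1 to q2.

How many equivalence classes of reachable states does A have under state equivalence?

4

States {q3,q6} cannot be reached from the start state, so discard them.
Start with accepting vs non-accepting: {q1,q2} | {q0,q4,q5}.
On input 1, block {q1,q2} splits into {q1} and {q2}.
On input 0, block {q0,q4,q5} splits into {q0,q4} and {q5}.
No further refinement is possible. Final partition (4 blocks): {q1} | {q0,q4} | {q2} | {q5}.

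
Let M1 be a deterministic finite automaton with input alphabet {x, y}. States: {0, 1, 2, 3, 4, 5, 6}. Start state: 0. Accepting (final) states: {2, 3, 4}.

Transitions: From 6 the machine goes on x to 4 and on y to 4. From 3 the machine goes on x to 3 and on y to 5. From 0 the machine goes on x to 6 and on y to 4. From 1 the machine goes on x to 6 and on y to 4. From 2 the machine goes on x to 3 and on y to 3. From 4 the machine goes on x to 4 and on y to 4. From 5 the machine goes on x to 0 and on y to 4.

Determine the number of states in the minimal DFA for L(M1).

3

Reachable states from the start: {0,4,6}. Unreachable: {1,2,3,5} — drop them.
Initial partition by acceptance: {4} | {0,6}.
Split {0,6} by δ(·,x) → {0} and {6}.
The partition is now stable with 3 blocks: {4} | {0} | {6}.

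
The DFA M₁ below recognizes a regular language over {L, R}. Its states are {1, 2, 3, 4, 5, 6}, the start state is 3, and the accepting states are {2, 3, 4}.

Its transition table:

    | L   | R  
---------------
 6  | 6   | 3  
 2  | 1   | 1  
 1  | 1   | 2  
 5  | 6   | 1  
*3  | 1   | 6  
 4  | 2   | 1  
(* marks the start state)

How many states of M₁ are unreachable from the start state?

BFS from 3 reaches {1, 2, 3, 6}; the 2 state(s) 4, 5 are never visited.

2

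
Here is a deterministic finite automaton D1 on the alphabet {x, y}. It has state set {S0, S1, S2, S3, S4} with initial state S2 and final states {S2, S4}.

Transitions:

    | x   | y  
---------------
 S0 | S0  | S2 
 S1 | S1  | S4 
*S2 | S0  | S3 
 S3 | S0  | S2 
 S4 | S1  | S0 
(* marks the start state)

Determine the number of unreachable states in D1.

No path from S2 leads to S1, S4; the other 3 states are all reachable.

2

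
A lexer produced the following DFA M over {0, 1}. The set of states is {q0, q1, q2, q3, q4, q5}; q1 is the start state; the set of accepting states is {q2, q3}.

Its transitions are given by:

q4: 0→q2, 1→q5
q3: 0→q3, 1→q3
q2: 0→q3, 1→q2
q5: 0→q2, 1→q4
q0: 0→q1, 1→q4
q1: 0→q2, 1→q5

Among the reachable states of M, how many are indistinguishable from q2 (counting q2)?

Reachable states from the start: {q1,q2,q3,q4,q5}. Unreachable: {q0} — drop them.
P0 = {q2,q3} | {q1,q4,q5}.
Stable partition: {q2,q3} | {q1,q4,q5} — 2 equivalence classes.
State q2 belongs to the block {q2,q3}, which has 2 states.

2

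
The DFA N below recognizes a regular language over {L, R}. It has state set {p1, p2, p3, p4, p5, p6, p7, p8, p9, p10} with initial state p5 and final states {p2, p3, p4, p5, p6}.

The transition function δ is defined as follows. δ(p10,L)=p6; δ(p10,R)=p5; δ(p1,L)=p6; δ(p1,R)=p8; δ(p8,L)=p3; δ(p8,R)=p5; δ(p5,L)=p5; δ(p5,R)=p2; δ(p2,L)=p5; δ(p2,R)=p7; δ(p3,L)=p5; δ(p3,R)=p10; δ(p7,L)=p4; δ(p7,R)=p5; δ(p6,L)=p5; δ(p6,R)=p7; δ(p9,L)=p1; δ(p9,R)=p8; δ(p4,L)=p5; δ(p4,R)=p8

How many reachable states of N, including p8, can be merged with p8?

First remove the unreachable states {p1,p9}; 8 states remain.
Start with accepting vs non-accepting: {p2,p3,p4,p5,p6} | {p7,p8,p10}.
Refine {p2,p3,p4,p5,p6} on symbol R: members go to different blocks, giving {p2,p3,p4,p6} and {p5}.
Stable partition: {p2,p3,p4,p6} | {p7,p8,p10} | {p5} — 3 equivalence classes.
State p8 belongs to the block {p7,p8,p10}, which has 3 states.

3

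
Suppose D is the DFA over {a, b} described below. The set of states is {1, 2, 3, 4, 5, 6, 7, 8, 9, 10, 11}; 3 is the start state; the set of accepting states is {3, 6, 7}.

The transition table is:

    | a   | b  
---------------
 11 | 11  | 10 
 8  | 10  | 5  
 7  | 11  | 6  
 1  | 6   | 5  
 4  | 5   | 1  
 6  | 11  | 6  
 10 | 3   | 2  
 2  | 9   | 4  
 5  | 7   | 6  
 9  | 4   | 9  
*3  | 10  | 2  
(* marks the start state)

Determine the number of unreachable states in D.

BFS from 3 reaches {1, 2, 3, 4, 5, 6, 7, 9, 10, 11}; the 1 state(s) 8 are never visited.

1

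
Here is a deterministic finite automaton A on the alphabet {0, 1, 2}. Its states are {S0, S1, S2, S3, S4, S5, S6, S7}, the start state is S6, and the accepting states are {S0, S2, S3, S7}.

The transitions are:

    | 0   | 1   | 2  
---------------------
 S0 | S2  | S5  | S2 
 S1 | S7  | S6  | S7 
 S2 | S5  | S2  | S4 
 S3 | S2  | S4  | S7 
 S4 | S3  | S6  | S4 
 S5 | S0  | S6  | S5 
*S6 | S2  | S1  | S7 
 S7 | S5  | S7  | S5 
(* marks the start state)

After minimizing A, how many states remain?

All states are reachable from the start state.
Initial partition by acceptance: {S0,S2,S3,S7} | {S1,S4,S5,S6}.
On input 0, block {S0,S2,S3,S7} splits into {S0,S3} and {S2,S7}.
On input 0, block {S1,S4,S5,S6} splits into {S1,S6} and {S4,S5}.
No further refinement is possible. Final partition (4 blocks): {S0,S3} | {S1,S6} | {S2,S7} | {S4,S5}.

4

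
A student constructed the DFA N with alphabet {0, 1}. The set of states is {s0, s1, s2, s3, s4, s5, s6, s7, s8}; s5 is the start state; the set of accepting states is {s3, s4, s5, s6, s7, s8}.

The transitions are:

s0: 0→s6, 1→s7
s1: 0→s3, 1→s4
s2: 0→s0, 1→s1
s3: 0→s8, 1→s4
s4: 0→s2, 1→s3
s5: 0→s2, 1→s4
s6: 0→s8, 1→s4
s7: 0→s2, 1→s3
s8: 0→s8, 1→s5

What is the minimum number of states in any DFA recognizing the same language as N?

Every state is reachable, so we keep all 9.
Initial partition by acceptance: {s3,s4,s5,s6,s7,s8} | {s0,s1,s2}.
Refine {s3,s4,s5,s6,s7,s8} on symbol 0: members go to different blocks, giving {s3,s6,s8} and {s4,s5,s7}.
Refine {s0,s1,s2} on symbol 0: members go to different blocks, giving {s0,s1} and {s2}.
On input 1, block {s4,s5,s7} splits into {s4,s7} and {s5}.
Split {s3,s6,s8} by δ(·,1) → {s3,s6} and {s8}.
Stable partition: {s3,s6} | {s0,s1} | {s4,s7} | {s2} | {s5} | {s8} — 6 equivalence classes.

6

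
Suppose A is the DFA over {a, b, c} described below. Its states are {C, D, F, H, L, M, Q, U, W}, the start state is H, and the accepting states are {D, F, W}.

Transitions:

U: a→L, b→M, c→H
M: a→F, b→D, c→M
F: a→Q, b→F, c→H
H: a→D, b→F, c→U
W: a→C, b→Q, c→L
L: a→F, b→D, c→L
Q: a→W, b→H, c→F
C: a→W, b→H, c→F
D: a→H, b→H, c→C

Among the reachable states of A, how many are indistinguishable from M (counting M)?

Every state is reachable, so we keep all 9.
P0 = {D,F,W} | {C,H,L,M,Q,U}.
On input b, block {D,F,W} splits into {D,W} and {F}.
On input a, block {C,H,L,M,Q,U} splits into {C,H,Q} and {L,M} and {U}.
On input c, block {D,W} splits into {W} and {D}.
Refine {C,H,Q} on symbol a: members go to different blocks, giving {C,Q} and {H}.
Stable partition: {W} | {C,Q} | {F} | {L,M} | {U} | {D} | {H} — 7 equivalence classes.
State M belongs to the block {L,M}, which has 2 states.

2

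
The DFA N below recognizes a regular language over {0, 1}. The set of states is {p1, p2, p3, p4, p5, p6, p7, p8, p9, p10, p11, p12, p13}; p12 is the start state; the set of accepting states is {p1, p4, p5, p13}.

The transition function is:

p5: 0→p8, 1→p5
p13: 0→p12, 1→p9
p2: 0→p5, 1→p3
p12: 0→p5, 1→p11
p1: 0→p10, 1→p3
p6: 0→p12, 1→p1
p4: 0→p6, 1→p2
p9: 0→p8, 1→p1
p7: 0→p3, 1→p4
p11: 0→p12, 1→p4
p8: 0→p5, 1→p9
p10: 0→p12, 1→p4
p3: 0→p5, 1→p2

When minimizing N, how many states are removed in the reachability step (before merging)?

2

Starting at p12 and following transitions, the reachable set is {p1, p2, p3, p4, p5, p6, p8, p9, p10, p11, p12}. That leaves p7, p13 unreachable — 2 in total.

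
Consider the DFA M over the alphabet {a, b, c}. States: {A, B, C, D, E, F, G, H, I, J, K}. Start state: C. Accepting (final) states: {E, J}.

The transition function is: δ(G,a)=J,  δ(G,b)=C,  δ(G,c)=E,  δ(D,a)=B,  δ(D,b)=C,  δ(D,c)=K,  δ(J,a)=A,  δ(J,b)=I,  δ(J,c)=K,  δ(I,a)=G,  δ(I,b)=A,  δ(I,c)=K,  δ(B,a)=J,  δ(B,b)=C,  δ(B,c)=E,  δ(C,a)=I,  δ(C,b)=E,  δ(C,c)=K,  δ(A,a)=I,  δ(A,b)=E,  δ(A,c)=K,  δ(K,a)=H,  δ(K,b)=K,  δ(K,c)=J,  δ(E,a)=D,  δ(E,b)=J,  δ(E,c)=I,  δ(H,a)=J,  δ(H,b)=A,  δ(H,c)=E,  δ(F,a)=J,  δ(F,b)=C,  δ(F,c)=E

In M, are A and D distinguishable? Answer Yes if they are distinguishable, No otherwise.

First remove the unreachable states {F}; 10 states remain.
Initial partition by acceptance: {E,J} | {A,B,C,D,G,H,I,K}.
Split {E,J} by δ(·,b) → {E} and {J}.
Refine {A,B,C,D,G,H,I,K} on symbol a: members go to different blocks, giving {A,C,D,I,K} and {B,G,H}.
On input a, block {A,C,D,I,K} splits into {D,I,K} and {A,C}.
On input b, block {D,I,K} splits into {D,I} and {K}.
The partition is now stable with 6 blocks: {E} | {D,I} | {J} | {B,G,H} | {A,C} | {K}.
A and D end up in different blocks, so they are distinguishable. For instance, the string 'b' is accepted from only A.

Yes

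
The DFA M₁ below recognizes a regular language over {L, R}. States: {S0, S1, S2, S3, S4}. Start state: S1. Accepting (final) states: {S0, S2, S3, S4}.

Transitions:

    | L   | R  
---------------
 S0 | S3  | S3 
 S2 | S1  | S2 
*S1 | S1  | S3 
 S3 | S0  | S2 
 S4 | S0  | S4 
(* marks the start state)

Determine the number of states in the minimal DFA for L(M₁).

4

States {S4} cannot be reached from the start state, so discard them.
Start with accepting vs non-accepting: {S0,S2,S3} | {S1}.
On input L, block {S0,S2,S3} splits into {S0,S3} and {S2}.
On input R, block {S0,S3} splits into {S0} and {S3}.
Stable partition: {S0} | {S1} | {S2} | {S3} — 4 equivalence classes.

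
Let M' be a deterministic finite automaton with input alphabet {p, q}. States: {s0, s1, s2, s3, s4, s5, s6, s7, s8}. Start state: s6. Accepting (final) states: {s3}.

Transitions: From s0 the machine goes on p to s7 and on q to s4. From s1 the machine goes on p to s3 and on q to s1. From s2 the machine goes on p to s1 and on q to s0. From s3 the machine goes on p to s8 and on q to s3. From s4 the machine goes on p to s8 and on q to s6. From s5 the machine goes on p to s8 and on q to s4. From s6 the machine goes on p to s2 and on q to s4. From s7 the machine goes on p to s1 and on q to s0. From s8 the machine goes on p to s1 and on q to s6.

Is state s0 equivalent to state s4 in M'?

Yes

Reachable states from the start: {s0,s1,s2,s3,s4,s6,s7,s8}. Unreachable: {s5} — drop them.
P0 = {s3} | {s0,s1,s2,s4,s6,s7,s8}.
Split {s0,s1,s2,s4,s6,s7,s8} by δ(·,p) → {s0,s2,s4,s6,s7,s8} and {s1}.
On input p, block {s0,s2,s4,s6,s7,s8} splits into {s0,s4,s6} and {s2,s7,s8}.
The partition is now stable with 4 blocks: {s3} | {s0,s4,s6} | {s1} | {s2,s7,s8}.
s0 and s4 lie in the same block of the stable partition, so they are equivalent — no string distinguishes them.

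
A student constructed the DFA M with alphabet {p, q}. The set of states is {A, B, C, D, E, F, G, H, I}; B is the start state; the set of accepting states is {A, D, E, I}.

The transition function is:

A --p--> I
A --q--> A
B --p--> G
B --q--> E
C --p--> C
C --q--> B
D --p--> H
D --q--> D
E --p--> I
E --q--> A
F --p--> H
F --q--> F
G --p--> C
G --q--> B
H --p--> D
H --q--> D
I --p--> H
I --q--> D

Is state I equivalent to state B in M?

Reachable states from the start: {A,B,C,D,E,G,H,I}. Unreachable: {F} — drop them.
Initial partition by acceptance: {A,D,E,I} | {B,C,G,H}.
On input p, block {A,D,E,I} splits into {A,E} and {D,I}.
On input p, block {B,C,G,H} splits into {B,C,G} and {H}.
Refine {B,C,G} on symbol q: members go to different blocks, giving {C,G} and {B}.
Stable partition: {A,E} | {C,G} | {D,I} | {H} | {B} — 5 equivalence classes.
I and B end up in different blocks, so they are distinguishable. For instance, the string 'ε' is accepted from only I.

No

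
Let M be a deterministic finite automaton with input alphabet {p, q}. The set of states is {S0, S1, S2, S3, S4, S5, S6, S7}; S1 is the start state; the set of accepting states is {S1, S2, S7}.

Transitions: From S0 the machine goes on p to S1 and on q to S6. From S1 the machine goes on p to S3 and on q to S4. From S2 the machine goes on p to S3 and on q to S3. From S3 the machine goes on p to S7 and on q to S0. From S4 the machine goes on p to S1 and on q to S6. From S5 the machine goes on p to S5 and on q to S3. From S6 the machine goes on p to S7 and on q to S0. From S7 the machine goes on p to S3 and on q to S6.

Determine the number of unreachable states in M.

2

BFS from S1 reaches {S0, S1, S3, S4, S6, S7}; the 2 state(s) S2, S5 are never visited.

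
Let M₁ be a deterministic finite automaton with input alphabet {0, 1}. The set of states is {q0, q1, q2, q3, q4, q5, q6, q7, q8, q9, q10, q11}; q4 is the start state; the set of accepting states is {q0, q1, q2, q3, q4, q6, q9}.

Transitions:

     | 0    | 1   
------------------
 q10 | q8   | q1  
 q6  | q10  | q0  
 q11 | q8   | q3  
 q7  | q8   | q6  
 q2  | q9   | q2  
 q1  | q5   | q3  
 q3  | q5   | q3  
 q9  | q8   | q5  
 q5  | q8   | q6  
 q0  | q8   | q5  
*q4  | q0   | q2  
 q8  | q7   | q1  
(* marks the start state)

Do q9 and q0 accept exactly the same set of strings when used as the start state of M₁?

First remove the unreachable states {q11}; 11 states remain.
Start with accepting vs non-accepting: {q0,q1,q2,q3,q4,q6,q9} | {q5,q7,q8,q10}.
Refine {q0,q1,q2,q3,q4,q6,q9} on symbol 0: members go to different blocks, giving {q0,q1,q3,q6,q9} and {q2,q4}.
Refine {q0,q1,q3,q6,q9} on symbol 1: members go to different blocks, giving {q1,q3,q6} and {q0,q9}.
Refine {q1,q3,q6} on symbol 1: members go to different blocks, giving {q1,q3} and {q6}.
On input 1, block {q5,q7,q8,q10} splits into {q5,q7} and {q8,q10}.
Refine {q8,q10} on symbol 0: members go to different blocks, giving {q8} and {q10}.
No further refinement is possible. Final partition (7 blocks): {q1,q3} | {q5,q7} | {q2,q4} | {q0,q9} | {q6} | {q8} | {q10}.
q9 and q0 lie in the same block of the stable partition, so they are equivalent — no string distinguishes them.

Yes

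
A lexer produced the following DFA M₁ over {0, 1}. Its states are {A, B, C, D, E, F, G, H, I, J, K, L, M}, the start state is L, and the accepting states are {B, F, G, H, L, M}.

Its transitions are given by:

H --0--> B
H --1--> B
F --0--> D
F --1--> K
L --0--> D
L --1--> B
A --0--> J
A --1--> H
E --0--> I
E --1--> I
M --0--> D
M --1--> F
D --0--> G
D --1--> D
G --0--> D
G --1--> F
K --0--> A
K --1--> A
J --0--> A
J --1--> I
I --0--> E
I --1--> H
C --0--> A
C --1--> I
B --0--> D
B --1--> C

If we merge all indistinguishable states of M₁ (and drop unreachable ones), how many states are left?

6

Reachable states from the start: {A,B,C,D,E,F,G,H,I,J,K,L}. Unreachable: {M} — drop them.
P0 = {B,F,G,H,L} | {A,C,D,E,I,J,K}.
Split {B,F,G,H,L} by δ(·,0) → {B,F,G,L} and {H}.
On input 1, block {B,F,G,L} splits into {B,F} and {G,L}.
Split {A,C,D,E,I,J,K} by δ(·,0) → {A,C,E,I,J,K} and {D}.
Refine {A,C,E,I,J,K} on symbol 1: members go to different blocks, giving {C,E,J,K} and {A,I}.
No further refinement is possible. Final partition (6 blocks): {B,F} | {C,E,J,K} | {H} | {G,L} | {D} | {A,I}.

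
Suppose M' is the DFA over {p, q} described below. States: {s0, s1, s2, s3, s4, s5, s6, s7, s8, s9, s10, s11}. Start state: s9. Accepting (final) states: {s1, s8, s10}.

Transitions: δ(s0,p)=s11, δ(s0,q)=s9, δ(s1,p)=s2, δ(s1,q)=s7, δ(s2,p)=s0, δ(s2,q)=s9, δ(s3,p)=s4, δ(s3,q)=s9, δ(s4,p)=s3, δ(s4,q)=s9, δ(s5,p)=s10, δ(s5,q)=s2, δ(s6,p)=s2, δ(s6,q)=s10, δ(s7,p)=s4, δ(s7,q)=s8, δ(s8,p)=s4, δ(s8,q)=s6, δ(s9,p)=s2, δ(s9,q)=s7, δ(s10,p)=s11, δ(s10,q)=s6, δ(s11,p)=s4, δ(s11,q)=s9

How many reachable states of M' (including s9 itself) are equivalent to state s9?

1

First remove the unreachable states {s1,s5}; 10 states remain.
Initial partition by acceptance: {s8,s10} | {s0,s2,s3,s4,s6,s7,s9,s11}.
On input q, block {s0,s2,s3,s4,s6,s7,s9,s11} splits into {s0,s2,s3,s4,s9,s11} and {s6,s7}.
On input q, block {s0,s2,s3,s4,s9,s11} splits into {s0,s2,s3,s4,s11} and {s9}.
Stable partition: {s8,s10} | {s0,s2,s3,s4,s11} | {s6,s7} | {s9} — 4 equivalence classes.
The equivalence class containing s9 is {s9}, of size 1.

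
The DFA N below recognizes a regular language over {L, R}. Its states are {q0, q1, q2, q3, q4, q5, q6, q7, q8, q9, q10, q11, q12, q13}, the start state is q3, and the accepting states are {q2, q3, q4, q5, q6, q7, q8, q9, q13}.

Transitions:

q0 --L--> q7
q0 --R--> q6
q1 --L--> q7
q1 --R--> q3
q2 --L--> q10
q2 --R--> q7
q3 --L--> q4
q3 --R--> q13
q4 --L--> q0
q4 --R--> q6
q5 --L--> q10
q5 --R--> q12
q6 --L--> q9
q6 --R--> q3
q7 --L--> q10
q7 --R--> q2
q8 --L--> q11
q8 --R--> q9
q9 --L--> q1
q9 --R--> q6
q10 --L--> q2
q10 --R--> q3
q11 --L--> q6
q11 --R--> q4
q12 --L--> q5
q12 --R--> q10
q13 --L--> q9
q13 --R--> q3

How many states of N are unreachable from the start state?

4

Starting at q3 and following transitions, the reachable set is {q0, q1, q2, q3, q4, q6, q7, q9, q10, q13}. That leaves q5, q8, q11, q12 unreachable — 4 in total.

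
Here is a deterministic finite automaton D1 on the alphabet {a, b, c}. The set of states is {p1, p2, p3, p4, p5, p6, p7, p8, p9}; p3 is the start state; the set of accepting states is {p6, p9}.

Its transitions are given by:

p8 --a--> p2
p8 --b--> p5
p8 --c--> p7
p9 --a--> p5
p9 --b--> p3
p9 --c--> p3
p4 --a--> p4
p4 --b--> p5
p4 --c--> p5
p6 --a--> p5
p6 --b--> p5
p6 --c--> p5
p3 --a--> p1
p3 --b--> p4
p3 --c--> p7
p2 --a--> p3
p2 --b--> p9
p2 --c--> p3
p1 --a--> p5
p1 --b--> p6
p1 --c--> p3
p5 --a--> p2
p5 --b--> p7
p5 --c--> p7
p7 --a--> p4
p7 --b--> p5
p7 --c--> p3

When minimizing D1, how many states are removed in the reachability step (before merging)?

1

No path from p3 leads to p8; the other 8 states are all reachable.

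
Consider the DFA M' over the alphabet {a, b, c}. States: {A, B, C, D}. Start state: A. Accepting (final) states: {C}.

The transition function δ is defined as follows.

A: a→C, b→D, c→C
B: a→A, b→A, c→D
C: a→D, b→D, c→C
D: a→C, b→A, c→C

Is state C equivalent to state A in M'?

No

First remove the unreachable states {B}; 3 states remain.
Start with accepting vs non-accepting: {C} | {A,D}.
Stable partition: {C} | {A,D} — 2 equivalence classes.
C and A end up in different blocks, so they are distinguishable. For instance, the string 'ε' is accepted from only C.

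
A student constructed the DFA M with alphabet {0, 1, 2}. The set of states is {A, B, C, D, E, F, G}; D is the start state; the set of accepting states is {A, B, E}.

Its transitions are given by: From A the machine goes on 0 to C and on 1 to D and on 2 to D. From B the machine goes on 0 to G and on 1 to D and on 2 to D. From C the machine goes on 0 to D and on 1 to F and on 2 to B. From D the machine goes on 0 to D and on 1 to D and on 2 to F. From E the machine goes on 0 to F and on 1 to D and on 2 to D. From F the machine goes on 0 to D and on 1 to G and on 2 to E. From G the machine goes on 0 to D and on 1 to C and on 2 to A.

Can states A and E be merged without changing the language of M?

Yes

All states are reachable from the start state.
Initial partition by acceptance: {A,B,E} | {C,D,F,G}.
Refine {C,D,F,G} on symbol 2: members go to different blocks, giving {C,F,G} and {D}.
No further refinement is possible. Final partition (3 blocks): {A,B,E} | {C,F,G} | {D}.
A and E lie in the same block of the stable partition, so they are equivalent — no string distinguishes them.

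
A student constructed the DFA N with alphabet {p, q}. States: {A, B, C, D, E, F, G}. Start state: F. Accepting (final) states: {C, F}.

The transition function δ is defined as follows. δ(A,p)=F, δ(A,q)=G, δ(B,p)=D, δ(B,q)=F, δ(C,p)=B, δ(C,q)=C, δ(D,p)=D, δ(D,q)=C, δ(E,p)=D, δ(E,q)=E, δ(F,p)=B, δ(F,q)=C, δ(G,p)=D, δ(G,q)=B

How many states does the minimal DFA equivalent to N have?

Reachable states from the start: {B,C,D,F}. Unreachable: {A,E,G} — drop them.
P0 = {C,F} | {B,D}.
The partition is now stable with 2 blocks: {C,F} | {B,D}.

2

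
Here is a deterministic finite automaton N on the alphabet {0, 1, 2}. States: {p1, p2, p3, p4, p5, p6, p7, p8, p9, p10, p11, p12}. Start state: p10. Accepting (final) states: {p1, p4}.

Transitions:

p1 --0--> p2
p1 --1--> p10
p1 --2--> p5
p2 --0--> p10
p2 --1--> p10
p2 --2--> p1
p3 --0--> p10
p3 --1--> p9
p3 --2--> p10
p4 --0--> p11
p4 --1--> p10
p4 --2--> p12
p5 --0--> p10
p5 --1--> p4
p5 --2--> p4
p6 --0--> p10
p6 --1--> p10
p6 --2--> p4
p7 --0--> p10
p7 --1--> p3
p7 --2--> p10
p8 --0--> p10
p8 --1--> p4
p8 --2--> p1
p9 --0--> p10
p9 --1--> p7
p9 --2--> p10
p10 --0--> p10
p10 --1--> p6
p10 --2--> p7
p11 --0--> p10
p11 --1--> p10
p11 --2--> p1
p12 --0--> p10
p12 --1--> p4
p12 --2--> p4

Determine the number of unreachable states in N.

No path from p10 leads to p8; the other 11 states are all reachable.

1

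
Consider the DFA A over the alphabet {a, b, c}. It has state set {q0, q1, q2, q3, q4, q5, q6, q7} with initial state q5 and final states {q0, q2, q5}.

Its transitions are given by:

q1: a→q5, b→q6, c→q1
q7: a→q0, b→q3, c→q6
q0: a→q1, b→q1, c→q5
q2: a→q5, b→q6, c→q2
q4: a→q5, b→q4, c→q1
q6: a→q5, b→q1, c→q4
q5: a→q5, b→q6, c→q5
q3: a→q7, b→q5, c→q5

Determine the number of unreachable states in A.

Starting at q5 and following transitions, the reachable set is {q1, q4, q5, q6}. That leaves q0, q2, q3, q7 unreachable — 4 in total.

4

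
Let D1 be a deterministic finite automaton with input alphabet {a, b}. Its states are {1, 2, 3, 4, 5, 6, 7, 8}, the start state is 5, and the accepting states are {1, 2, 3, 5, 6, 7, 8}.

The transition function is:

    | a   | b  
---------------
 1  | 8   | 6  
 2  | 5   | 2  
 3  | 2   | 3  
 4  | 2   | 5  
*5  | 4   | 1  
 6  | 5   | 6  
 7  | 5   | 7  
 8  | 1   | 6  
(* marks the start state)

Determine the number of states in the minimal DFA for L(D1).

Reachable states from the start: {1,2,4,5,6,8}. Unreachable: {3,7} — drop them.
Initial partition by acceptance: {1,2,5,6,8} | {4}.
Refine {1,2,5,6,8} on symbol a: members go to different blocks, giving {1,2,6,8} and {5}.
Refine {1,2,6,8} on symbol a: members go to different blocks, giving {1,8} and {2,6}.
No further refinement is possible. Final partition (4 blocks): {1,8} | {4} | {5} | {2,6}.

4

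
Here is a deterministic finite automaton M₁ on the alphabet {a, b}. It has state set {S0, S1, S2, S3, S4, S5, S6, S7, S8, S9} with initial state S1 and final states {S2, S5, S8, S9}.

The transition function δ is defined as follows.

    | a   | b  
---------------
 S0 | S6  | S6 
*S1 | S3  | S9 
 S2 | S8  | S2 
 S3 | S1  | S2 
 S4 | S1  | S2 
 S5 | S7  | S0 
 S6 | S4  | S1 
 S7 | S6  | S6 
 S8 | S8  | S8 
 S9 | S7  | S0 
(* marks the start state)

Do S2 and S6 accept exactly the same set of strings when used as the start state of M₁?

States {S5} cannot be reached from the start state, so discard them.
Start with accepting vs non-accepting: {S2,S8,S9} | {S0,S1,S3,S4,S6,S7}.
On input a, block {S2,S8,S9} splits into {S2,S8} and {S9}.
Split {S0,S1,S3,S4,S6,S7} by δ(·,b) → {S0,S6,S7} and {S3,S4} and {S1}.
On input a, block {S0,S6,S7} splits into {S0,S7} and {S6}.
The partition is now stable with 6 blocks: {S2,S8} | {S0,S7} | {S9} | {S3,S4} | {S1} | {S6}.
S2 and S6 end up in different blocks, so they are distinguishable. For instance, the string 'ε' is accepted from only S2.

No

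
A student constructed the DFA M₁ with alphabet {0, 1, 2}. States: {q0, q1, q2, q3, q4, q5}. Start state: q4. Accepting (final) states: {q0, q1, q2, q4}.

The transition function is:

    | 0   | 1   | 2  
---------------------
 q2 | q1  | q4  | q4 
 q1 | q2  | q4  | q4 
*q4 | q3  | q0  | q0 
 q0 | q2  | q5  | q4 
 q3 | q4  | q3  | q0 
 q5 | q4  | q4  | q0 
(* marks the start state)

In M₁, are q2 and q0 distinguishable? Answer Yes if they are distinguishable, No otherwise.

All states are reachable from the start state.
Start with accepting vs non-accepting: {q0,q1,q2,q4} | {q3,q5}.
Refine {q0,q1,q2,q4} on symbol 0: members go to different blocks, giving {q0,q1,q2} and {q4}.
Split {q0,q1,q2} by δ(·,1) → {q1,q2} and {q0}.
Split {q3,q5} by δ(·,1) → {q3} and {q5}.
Stable partition: {q1,q2} | {q3} | {q4} | {q0} | {q5} — 5 equivalence classes.
q2 and q0 end up in different blocks, so they are distinguishable. For instance, the string '1' is accepted from only q2.

Yes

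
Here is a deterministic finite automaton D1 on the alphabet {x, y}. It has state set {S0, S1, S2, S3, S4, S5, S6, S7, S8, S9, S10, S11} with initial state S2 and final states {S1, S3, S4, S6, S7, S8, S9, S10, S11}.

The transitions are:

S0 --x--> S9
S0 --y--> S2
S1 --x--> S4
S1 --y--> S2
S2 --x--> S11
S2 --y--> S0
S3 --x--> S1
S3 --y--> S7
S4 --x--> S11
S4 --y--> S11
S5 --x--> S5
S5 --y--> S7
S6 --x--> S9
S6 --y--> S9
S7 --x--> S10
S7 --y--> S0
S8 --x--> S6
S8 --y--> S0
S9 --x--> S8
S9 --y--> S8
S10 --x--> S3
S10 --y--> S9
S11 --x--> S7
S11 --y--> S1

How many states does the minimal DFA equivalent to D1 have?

First remove the unreachable states {S5}; 11 states remain.
Start with accepting vs non-accepting: {S1,S3,S4,S6,S7,S8,S9,S10,S11} | {S0,S2}.
Split {S1,S3,S4,S6,S7,S8,S9,S10,S11} by δ(·,y) → {S3,S4,S6,S9,S10,S11} and {S1,S7,S8}.
Split {S3,S4,S6,S9,S10,S11} by δ(·,x) → {S3,S9,S11} and {S4,S6,S10}.
No further refinement is possible. Final partition (4 blocks): {S3,S9,S11} | {S0,S2} | {S1,S7,S8} | {S4,S6,S10}.

4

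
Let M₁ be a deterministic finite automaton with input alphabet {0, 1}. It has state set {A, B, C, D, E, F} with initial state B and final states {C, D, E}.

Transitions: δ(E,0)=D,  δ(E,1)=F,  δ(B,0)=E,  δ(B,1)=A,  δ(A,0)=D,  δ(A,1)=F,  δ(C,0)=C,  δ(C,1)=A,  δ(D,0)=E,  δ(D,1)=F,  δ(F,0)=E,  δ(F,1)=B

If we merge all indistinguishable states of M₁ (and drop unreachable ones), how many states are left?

2

First remove the unreachable states {C}; 5 states remain.
Start with accepting vs non-accepting: {D,E} | {A,B,F}.
The partition is now stable with 2 blocks: {D,E} | {A,B,F}.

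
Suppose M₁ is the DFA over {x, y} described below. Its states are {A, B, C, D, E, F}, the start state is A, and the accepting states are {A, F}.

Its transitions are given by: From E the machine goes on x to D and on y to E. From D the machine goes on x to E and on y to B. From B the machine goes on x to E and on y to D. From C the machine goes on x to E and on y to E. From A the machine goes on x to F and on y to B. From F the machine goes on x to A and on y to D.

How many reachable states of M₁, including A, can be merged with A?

2

Reachable states from the start: {A,B,D,E,F}. Unreachable: {C} — drop them.
Initial partition by acceptance: {A,F} | {B,D,E}.
No further refinement is possible. Final partition (2 blocks): {A,F} | {B,D,E}.
State A belongs to the block {A,F}, which has 2 states.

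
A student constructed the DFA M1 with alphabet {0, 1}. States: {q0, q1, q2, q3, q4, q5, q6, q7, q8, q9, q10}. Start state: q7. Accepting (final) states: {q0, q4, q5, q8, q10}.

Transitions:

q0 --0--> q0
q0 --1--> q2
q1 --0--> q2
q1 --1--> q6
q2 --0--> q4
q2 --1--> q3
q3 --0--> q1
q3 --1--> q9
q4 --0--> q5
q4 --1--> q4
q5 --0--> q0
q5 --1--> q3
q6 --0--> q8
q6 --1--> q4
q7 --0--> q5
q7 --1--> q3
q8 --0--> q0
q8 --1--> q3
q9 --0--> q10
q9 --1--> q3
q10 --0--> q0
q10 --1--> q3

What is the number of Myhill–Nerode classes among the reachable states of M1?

All states are reachable from the start state.
Start with accepting vs non-accepting: {q0,q4,q5,q8,q10} | {q1,q2,q3,q6,q7,q9}.
Refine {q0,q4,q5,q8,q10} on symbol 1: members go to different blocks, giving {q0,q5,q8,q10} and {q4}.
On input 0, block {q1,q2,q3,q6,q7,q9} splits into {q6,q7,q9} and {q1,q3} and {q2}.
Split {q0,q5,q8,q10} by δ(·,1) → {q5,q8,q10} and {q0}.
On input 1, block {q6,q7,q9} splits into {q7,q9} and {q6}.
Split {q1,q3} by δ(·,0) → {q1} and {q3}.
The partition is now stable with 8 blocks: {q5,q8,q10} | {q7,q9} | {q4} | {q1} | {q2} | {q0} | {q6} | {q3}.

8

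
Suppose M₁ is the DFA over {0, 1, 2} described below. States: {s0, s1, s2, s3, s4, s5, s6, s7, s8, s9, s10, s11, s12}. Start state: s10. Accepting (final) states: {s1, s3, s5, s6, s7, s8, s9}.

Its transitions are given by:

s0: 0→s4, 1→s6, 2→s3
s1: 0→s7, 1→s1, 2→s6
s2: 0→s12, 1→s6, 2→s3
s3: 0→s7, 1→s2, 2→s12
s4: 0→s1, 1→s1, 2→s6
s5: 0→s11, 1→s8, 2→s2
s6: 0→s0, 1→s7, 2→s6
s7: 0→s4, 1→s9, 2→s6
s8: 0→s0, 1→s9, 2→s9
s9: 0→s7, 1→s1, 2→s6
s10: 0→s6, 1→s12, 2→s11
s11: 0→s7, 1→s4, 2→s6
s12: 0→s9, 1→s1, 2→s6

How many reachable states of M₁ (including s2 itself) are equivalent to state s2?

States {s5,s8} cannot be reached from the start state, so discard them.
Start with accepting vs non-accepting: {s1,s3,s6,s7,s9} | {s0,s2,s4,s10,s11,s12}.
Split {s1,s3,s6,s7,s9} by δ(·,0) → {s1,s3,s9} and {s6,s7}.
Split {s1,s3,s9} by δ(·,1) → {s1,s9} and {s3}.
Refine {s0,s2,s4,s10,s11,s12} on symbol 0: members go to different blocks, giving {s0,s2} and {s4,s12} and {s10,s11}.
Split {s6,s7} by δ(·,0) → {s6} and {s7}.
Refine {s10,s11} on symbol 0: members go to different blocks, giving {s10} and {s11}.
No further refinement is possible. Final partition (8 blocks): {s1,s9} | {s0,s2} | {s6} | {s3} | {s4,s12} | {s10} | {s7} | {s11}.
State s2 belongs to the block {s0,s2}, which has 2 states.

2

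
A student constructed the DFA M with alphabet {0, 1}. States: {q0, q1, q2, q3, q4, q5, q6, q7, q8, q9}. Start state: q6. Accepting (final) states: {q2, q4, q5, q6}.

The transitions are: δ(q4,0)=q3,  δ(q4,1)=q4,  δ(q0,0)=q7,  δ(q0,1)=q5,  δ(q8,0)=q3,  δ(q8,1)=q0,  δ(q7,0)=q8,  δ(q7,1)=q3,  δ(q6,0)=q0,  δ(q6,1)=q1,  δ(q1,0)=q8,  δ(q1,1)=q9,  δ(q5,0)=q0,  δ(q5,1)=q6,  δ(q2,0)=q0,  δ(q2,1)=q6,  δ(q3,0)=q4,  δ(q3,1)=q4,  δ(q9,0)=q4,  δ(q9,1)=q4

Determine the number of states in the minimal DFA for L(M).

7

States {q2} cannot be reached from the start state, so discard them.
P0 = {q4,q5,q6} | {q0,q1,q3,q7,q8,q9}.
On input 1, block {q4,q5,q6} splits into {q4,q5} and {q6}.
Refine {q4,q5} on symbol 1: members go to different blocks, giving {q4} and {q5}.
Split {q0,q1,q3,q7,q8,q9} by δ(·,0) → {q0,q1,q7,q8} and {q3,q9}.
On input 0, block {q0,q1,q7,q8} splits into {q0,q1,q7} and {q8}.
On input 0, block {q0,q1,q7} splits into {q1,q7} and {q0}.
No further refinement is possible. Final partition (7 blocks): {q4} | {q1,q7} | {q6} | {q5} | {q3,q9} | {q8} | {q0}.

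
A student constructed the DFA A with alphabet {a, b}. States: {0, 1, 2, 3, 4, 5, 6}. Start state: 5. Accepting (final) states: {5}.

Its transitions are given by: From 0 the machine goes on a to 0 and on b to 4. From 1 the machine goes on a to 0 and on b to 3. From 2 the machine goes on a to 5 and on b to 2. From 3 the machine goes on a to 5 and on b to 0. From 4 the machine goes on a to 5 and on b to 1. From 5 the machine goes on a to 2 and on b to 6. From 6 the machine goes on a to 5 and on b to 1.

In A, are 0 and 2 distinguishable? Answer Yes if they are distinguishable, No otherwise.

Yes

Every state is reachable, so we keep all 7.
Initial partition by acceptance: {5} | {0,1,2,3,4,6}.
Split {0,1,2,3,4,6} by δ(·,a) → {2,3,4,6} and {0,1}.
On input b, block {2,3,4,6} splits into {3,4,6} and {2}.
The partition is now stable with 4 blocks: {5} | {3,4,6} | {0,1} | {2}.
0 and 2 end up in different blocks, so they are distinguishable. For instance, the string 'a' is accepted from only 2.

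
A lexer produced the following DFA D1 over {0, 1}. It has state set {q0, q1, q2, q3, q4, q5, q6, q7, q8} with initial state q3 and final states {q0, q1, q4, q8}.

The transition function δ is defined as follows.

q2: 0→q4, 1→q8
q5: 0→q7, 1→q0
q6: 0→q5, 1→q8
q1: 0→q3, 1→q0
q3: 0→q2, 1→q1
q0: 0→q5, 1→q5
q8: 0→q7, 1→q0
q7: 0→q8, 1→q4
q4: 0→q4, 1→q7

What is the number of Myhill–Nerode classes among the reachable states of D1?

8

First remove the unreachable states {q6}; 8 states remain.
Initial partition by acceptance: {q0,q1,q4,q8} | {q2,q3,q5,q7}.
Split {q0,q1,q4,q8} by δ(·,0) → {q0,q1,q8} and {q4}.
Split {q0,q1,q8} by δ(·,1) → {q1,q8} and {q0}.
Refine {q2,q3,q5,q7} on symbol 0: members go to different blocks, giving {q3,q5} and {q2} and {q7}.
Refine {q1,q8} on symbol 0: members go to different blocks, giving {q1} and {q8}.
Split {q3,q5} by δ(·,0) → {q3} and {q5}.
The partition is now stable with 8 blocks: {q1} | {q3} | {q4} | {q0} | {q2} | {q7} | {q8} | {q5}.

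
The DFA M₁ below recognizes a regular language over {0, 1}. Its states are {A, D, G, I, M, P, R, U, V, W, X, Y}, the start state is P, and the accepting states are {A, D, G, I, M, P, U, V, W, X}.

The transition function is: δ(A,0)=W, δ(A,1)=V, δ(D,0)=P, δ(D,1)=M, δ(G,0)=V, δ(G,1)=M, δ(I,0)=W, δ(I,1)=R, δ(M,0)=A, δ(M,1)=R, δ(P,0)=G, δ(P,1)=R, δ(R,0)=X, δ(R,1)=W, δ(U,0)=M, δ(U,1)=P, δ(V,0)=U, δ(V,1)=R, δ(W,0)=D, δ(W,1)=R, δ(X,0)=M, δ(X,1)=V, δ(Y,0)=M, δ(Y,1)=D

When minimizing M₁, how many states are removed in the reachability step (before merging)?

2

BFS from P reaches {A, D, G, M, P, R, U, V, W, X}; the 2 state(s) I, Y are never visited.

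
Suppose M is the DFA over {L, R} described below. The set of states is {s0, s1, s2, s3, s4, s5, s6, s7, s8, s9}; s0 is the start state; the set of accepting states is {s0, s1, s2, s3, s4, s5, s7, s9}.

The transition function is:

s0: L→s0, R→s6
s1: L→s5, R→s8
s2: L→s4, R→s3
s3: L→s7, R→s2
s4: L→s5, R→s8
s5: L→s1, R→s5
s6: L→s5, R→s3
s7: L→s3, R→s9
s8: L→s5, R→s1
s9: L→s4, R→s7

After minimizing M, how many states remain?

7

Every state is reachable, so we keep all 10.
Initial partition by acceptance: {s0,s1,s2,s3,s4,s5,s7,s9} | {s6,s8}.
Refine {s0,s1,s2,s3,s4,s5,s7,s9} on symbol R: members go to different blocks, giving {s2,s3,s5,s7,s9} and {s0,s1,s4}.
On input L, block {s2,s3,s5,s7,s9} splits into {s2,s5,s9} and {s3,s7}.
Split {s2,s5,s9} by δ(·,R) → {s2,s9} and {s5}.
Split {s6,s8} by δ(·,R) → {s6} and {s8}.
Refine {s0,s1,s4} on symbol L: members go to different blocks, giving {s1,s4} and {s0}.
The partition is now stable with 7 blocks: {s2,s9} | {s6} | {s1,s4} | {s3,s7} | {s5} | {s8} | {s0}.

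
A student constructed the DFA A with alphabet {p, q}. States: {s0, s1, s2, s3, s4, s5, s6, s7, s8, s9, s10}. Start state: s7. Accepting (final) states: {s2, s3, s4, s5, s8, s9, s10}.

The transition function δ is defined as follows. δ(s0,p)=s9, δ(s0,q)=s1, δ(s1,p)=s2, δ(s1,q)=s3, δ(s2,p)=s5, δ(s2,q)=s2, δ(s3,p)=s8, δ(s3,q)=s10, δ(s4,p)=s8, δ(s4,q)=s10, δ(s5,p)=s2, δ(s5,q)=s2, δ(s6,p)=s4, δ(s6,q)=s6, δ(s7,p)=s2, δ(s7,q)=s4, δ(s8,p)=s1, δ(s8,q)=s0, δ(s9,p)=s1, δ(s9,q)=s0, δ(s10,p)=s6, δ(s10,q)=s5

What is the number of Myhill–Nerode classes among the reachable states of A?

Every state is reachable, so we keep all 11.
Start with accepting vs non-accepting: {s2,s3,s4,s5,s8,s9,s10} | {s0,s1,s6,s7}.
Split {s2,s3,s4,s5,s8,s9,s10} by δ(·,p) → {s2,s3,s4,s5} and {s8,s9,s10}.
On input p, block {s2,s3,s4,s5} splits into {s2,s5} and {s3,s4}.
Split {s0,s1,s6,s7} by δ(·,p) → {s1,s7} and {s0} and {s6}.
On input p, block {s8,s9,s10} splits into {s8,s9} and {s10}.
No further refinement is possible. Final partition (7 blocks): {s2,s5} | {s1,s7} | {s8,s9} | {s3,s4} | {s0} | {s6} | {s10}.

7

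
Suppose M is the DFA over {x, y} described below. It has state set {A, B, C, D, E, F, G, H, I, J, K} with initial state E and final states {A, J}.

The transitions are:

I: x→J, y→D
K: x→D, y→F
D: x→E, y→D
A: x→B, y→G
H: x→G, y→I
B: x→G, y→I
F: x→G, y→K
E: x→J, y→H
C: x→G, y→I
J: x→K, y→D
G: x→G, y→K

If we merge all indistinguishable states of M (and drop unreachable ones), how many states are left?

Reachable states from the start: {D,E,F,G,H,I,J,K}. Unreachable: {A,B,C} — drop them.
Initial partition by acceptance: {J} | {D,E,F,G,H,I,K}.
Refine {D,E,F,G,H,I,K} on symbol x: members go to different blocks, giving {D,F,G,H,K} and {E,I}.
Split {D,F,G,H,K} by δ(·,x) → {F,G,H,K} and {D}.
On input x, block {F,G,H,K} splits into {F,G,H} and {K}.
On input y, block {F,G,H} splits into {F,G} and {H}.
Split {E,I} by δ(·,y) → {E} and {I}.
No further refinement is possible. Final partition (7 blocks): {J} | {F,G} | {E} | {D} | {K} | {H} | {I}.

7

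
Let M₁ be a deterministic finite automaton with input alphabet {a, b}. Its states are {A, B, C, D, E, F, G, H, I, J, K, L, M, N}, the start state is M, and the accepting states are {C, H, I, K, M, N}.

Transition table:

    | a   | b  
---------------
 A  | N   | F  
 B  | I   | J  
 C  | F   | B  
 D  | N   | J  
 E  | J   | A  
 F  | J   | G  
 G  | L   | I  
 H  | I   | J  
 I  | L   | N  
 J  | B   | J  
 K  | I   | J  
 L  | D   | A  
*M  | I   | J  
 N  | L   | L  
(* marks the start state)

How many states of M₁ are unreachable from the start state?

Starting at M and following transitions, the reachable set is {A, B, D, F, G, I, J, L, M, N}. That leaves C, E, H, K unreachable — 4 in total.

4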